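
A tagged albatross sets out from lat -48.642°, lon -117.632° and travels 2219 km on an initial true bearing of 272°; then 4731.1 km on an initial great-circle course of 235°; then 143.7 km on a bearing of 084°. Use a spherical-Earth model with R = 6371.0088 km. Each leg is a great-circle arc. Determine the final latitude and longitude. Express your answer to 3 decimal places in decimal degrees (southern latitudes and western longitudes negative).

Apply the spherical direct solution leg by leg, carrying full precision between legs.
Leg 1: from (-48.642°, -117.632°), δ = 2219/6371.0088 = 0.348296 rad, θ = 272° → φ = -44.239°, λ = -146.063°.
Leg 2: from (-44.239°, -146.063°), δ = 4731.1/6371.0088 = 0.742598 rad, θ = 235° → φ = -52.358°, λ = 148.846°.
Leg 3: from (-52.358°, 148.846°), δ = 143.7/6371.0088 = 0.022555 rad, θ = 84° → φ = -52.205°, λ = 150.943°.

latitude -52.205°, longitude 150.943°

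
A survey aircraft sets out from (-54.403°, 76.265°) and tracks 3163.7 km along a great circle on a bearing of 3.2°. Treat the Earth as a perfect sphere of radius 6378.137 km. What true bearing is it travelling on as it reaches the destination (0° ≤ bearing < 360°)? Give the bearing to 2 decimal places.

The arc subtends δ = 3163.7/6378.137 = 0.496023 rad at the centre.
Converting: φ₁ = -0.949511 rad, θ = 0.055851 rad.
Applying the spherical law of cosines for sides, sin φ₂ = sin φ₁ cos δ + cos φ₁ sin δ cos θ = -0.438536, so φ₂ = -26.011°.
For the longitude increment, Δλ = atan2( sin θ sin δ cos φ₁, cos δ − sin φ₁ sin φ₂ ) = atan2(0.015464, 0.522895) = 1.694°.
λ₂ = 76.265° + 1.694° = 77.959°.
The forward bearing on arrival equals the back-azimuth from the destination plus 180°.
Back-azimuth from P₂ (-26.01°, 77.96°) to P₁ (-54.40°, 76.27°), with Δλ' = λ₁ − λ₂ = -1.69°: atan2( sin Δλ' cos φ₁ , cos φ₂ sin φ₁ − sin φ₂ cos φ₁ cos Δλ' ) = 182.07°.
Final bearing = (182.07° + 180°) mod 360° = 2.07°.

final bearing 2.07°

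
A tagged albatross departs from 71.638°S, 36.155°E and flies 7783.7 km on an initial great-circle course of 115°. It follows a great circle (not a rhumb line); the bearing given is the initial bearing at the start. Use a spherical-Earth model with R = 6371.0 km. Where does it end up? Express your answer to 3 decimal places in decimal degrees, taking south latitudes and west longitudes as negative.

δ = 7783.7/6371 = 1.221739 rad (70.0005°).
With φ₁ = -71.638° = -1.250319 rad and θ = 115° = 2.007129 rad:
Applying the spherical law of cosines for sides, sin φ₂ = sin φ₁ cos δ + cos φ₁ sin δ cos θ = -0.449703, so φ₂ = -26.725°.
Then Δλ = atan2(0.268288, -0.084794) = 1.876920 rad, from sin θ sin δ cos φ₁ over cos δ − sin φ₁ sin φ₂.
λ₂ = λ₁ + Δλ = 143.695°.

latitude -26.725°, longitude 143.695°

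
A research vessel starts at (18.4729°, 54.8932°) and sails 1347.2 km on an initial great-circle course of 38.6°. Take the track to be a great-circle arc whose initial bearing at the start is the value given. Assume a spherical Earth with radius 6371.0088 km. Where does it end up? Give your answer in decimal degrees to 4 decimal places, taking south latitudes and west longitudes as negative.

Central angle δ = d/R = 0.211458 rad.
Converting: φ₁ = 0.322413 rad, θ = 0.673697 rad.
sin φ₂ = sin φ₁ cos δ + cos φ₁ sin δ cos θ = (0.316856)(0.977726) + (0.948474)(0.209886)(0.781520) = 0.465376
φ₂ = asin(0.465376) = 0.484060 rad = 27.7346°.
Δλ = atan2( sin θ sin δ cos φ₁ , cos δ − sin φ₁ sin φ₂ ) = atan2(0.124196, 0.830269) = 0.148485 rad = 8.5075°.
Hence λ₂ = 54.8932° + 8.5075° = 63.4007°.

latitude 27.7346°, longitude 63.4007°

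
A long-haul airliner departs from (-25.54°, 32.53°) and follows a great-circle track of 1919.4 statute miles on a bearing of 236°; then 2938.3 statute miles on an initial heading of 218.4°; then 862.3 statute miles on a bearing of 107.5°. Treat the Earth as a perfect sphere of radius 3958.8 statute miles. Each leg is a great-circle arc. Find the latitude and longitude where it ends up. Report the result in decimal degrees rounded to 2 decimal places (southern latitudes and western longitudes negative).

Apply the spherical direct solution leg by leg, carrying full precision between legs.
Leg 1: from (-25.54°, 32.53°), δ = 1919.4/3958.8 = 0.484844 rad, θ = 236° → φ = -38.07°, λ = 3.14°.
Leg 2: from (-38.07°, 3.14°), δ = 2938.3/3958.8 = 0.742220 rad, θ = 218.4° → φ = -60.63°, λ = -55.73°.
Leg 3: from (-60.63°, -55.73°), δ = 862.3/3958.8 = 0.217819 rad, θ = 107.5° → φ = -61.97°, λ = -29.72°.

latitude -61.97°, longitude -29.72°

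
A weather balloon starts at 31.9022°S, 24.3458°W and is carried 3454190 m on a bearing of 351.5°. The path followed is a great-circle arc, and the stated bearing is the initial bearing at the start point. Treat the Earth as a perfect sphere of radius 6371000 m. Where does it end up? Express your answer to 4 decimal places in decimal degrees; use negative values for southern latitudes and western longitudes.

Central angle δ = d/R = 0.542174 rad.
With φ₁ = -31.9022° = -0.556798 rad and θ = 351.5° = 6.134832 rad:
Applying the spherical law of cosines for sides, sin φ₂ = sin φ₁ cos δ + cos φ₁ sin δ cos θ = -0.019436, so φ₂ = -1.1137°.
Δλ = atan2( sin θ sin δ cos φ₁ , cos δ − sin φ₁ sin φ₂ ) = atan2(-0.064749, 0.846318) = -0.076358 rad = -4.3750°.
Hence λ₂ = -24.3458° + -4.3750° = -28.7208°.

latitude -1.1137°, longitude -28.7208°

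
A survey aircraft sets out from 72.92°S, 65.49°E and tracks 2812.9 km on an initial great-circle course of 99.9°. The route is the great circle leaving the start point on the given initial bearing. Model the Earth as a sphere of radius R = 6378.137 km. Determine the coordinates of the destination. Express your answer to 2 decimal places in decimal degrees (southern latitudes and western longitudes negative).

Angular distance δ = d/R = 2812.9 / 6378.137 = 0.441022 rad.
Start latitude φ₁ = -1.272694 rad; initial bearing θ = 1.743584 rad.
sin φ₂ = sin φ₁ cos δ + cos φ₁ sin δ cos θ = (-0.955896)(0.904316) + (0.293707)(0.426864)(-0.171929) = -0.885987
φ₂ = asin(-0.885987) = -1.088618 rad = -62.37°.
Then Δλ = atan2(0.123506, 0.057405) = 1.135707 rad, from sin θ sin δ cos φ₁ over cos δ − sin φ₁ sin φ₂.
Hence λ₂ = 65.49° + 65.07° = 130.56°.

latitude -62.37°, longitude 130.56°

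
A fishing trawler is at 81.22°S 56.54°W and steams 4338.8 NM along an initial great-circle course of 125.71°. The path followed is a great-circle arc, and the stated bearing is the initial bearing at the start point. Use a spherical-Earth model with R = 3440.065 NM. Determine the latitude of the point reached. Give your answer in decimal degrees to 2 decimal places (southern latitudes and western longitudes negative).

The arc subtends δ = 4338.8/3440.065 = 1.261255 rad at the centre.
Start latitude φ₁ = -1.417556 rad; initial bearing θ = 2.194053 rad.
Destination latitude: φ₂ = arcsin( sin φ₁ cos δ + cos φ₁ sin δ cos θ ) = arcsin(-0.385911) = -22.70°.
Then Δλ = atan2(0.118051, -0.076768) = 2.147377 rad, from sin θ sin δ cos φ₁ over cos δ − sin φ₁ sin φ₂.
λ₂ = λ₁ + Δλ = 66.50°.

latitude -22.70°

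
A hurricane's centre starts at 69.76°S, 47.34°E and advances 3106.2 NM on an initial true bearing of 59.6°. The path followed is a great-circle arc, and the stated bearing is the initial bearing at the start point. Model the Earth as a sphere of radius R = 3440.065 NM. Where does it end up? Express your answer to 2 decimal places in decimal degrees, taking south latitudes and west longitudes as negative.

latitude -26.33°, longitude 96.42°

δ = 3106.2/3440.065 = 0.902948 rad (51.7351°).
Converting: φ₁ = -1.217542 rad, θ = 1.040216 rad.
sin φ₂ = sin φ₁ cos δ + cos φ₁ sin δ cos θ = (-0.938252)(0.619298) + (0.345953)(0.785156)(0.506034) = -0.443605
φ₂ = asin(-0.443605) = -0.459617 rad = -26.33°.
Δλ = atan2( sin θ sin δ cos φ₁ , cos δ − sin φ₁ sin φ₂ ) = atan2(0.234282, 0.203085) = 0.856607 rad = 49.08°.
λ₂ = λ₁ + Δλ = 96.42°.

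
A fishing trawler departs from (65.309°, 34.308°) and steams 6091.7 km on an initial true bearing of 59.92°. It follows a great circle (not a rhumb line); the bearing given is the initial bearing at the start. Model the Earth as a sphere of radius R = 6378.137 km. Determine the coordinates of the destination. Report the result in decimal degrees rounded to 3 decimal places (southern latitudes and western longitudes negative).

δ = 6091.7/6378.137 = 0.955091 rad (54.7227°).
With φ₁ = 65.309° = 1.139857 rad and θ = 59.92° = 1.045801 rad:
Applying the spherical law of cosines for sides, sin φ₂ = sin φ₁ cos δ + cos φ₁ sin δ cos θ = 0.695653, so φ₂ = 44.079°.
Δλ = atan2( sin θ sin δ cos φ₁ , cos δ − sin φ₁ sin φ₂ ) = atan2(0.295090, -0.054518) = 1.753485 rad = 100.467°.
λ₂ = 34.308° + 100.467° = 134.775°.

latitude 44.079°, longitude 134.775°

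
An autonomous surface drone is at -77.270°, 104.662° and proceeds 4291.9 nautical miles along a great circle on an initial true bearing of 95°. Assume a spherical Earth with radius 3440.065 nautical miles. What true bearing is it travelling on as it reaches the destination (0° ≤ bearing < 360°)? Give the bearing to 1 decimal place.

Central angle δ = d/R = 1.247622 rad.
With φ₁ = -77.270° = -1.348616 rad and θ = 95° = 1.658063 rad:
Applying the spherical law of cosines for sides, sin φ₂ = sin φ₁ cos δ + cos φ₁ sin δ cos θ = -0.327983, so φ₂ = -19.146°.
Δλ = atan2( sin θ sin δ cos φ₁ , cos δ − sin φ₁ sin φ₂ ) = atan2(0.208154, -0.002343) = 1.582051 rad = 90.645°.
λ₂ = 104.662° + 90.645° = 195.307°, normalized to (−180°, 180°] → -164.693°.
The forward bearing on arrival equals the back-azimuth from the destination plus 180°.
Back-azimuth from P₂ (-19.1°, -164.7°) to P₁ (-77.3°, 104.7°), with Δλ' = λ₁ − λ₂ = 269.4°: atan2( sin Δλ' cos φ₁ , cos φ₂ sin φ₁ − sin φ₂ cos φ₁ cos Δλ' ) = 193.4°.
Final bearing = (193.4° + 180°) mod 360° = 13.4°.

final bearing 13.4°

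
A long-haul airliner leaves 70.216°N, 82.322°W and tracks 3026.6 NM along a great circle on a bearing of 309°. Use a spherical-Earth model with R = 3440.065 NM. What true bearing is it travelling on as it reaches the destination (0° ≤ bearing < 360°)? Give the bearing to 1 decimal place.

final bearing 204.1°

δ = 3026.6/3440.065 = 0.879809 rad (50.4093°).
With φ₁ = 70.216° = 1.225500 rad and θ = 309° = 5.393067 rad:
Destination latitude: φ₂ = arcsin( sin φ₁ cos δ + cos φ₁ sin δ cos θ ) = arcsin(0.763831) = 49.803°.
Δλ = atan2( sin θ sin δ cos φ₁ , cos δ − sin φ₁ sin φ₂ ) = atan2(-0.202707, -0.081447) = -1.952853 rad = -111.890°.
λ₂ = -82.322° + -111.890° = -194.212°, normalized to (−180°, 180°] → 165.788°.
The forward bearing on arrival equals the back-azimuth from the destination plus 180°.
Back-azimuth from P₂ (49.8°, 165.8°) to P₁ (70.2°, -82.3°), with Δλ' = λ₁ − λ₂ = -248.1°: atan2( sin Δλ' cos φ₁ , cos φ₂ sin φ₁ − sin φ₂ cos φ₁ cos Δλ' ) = 24.1°.
Final bearing = (24.1° + 180°) mod 360° = 204.1°.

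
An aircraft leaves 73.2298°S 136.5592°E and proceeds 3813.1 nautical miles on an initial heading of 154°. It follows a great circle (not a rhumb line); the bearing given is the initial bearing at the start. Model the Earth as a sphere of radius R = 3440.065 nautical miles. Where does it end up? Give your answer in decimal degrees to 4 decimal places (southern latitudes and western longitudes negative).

Angular distance δ = d/R = 3813.1 / 3440.065 = 1.108438 rad.
With φ₁ = -73.2298° = -1.278101 rad and θ = 154° = 2.687807 rad:
sin φ₂ = sin φ₁ cos δ + cos φ₁ sin δ cos θ = (-0.957470)(0.446060) + (0.288534)(0.895003)(-0.898794) = -0.659192
φ₂ = asin(-0.659192) = -0.719744 rad = -41.2383°.
Then Δλ = atan2(0.113204, -0.185097) = 2.592690 rad, from sin θ sin δ cos φ₁ over cos δ − sin φ₁ sin φ₂.
λ₂ = 136.5592° + 148.5502° = 285.1094°, normalized to (−180°, 180°] → -74.8906°.

latitude -41.2383°, longitude -74.8906°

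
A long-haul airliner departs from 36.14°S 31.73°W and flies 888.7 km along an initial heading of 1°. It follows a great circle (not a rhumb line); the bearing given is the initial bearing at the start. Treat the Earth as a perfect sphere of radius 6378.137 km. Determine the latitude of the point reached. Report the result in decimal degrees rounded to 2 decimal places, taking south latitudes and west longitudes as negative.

latitude -28.16°

δ = 888.7/6378.137 = 0.139335 rad (7.9833°).
Start latitude φ₁ = -0.630762 rad; initial bearing θ = 0.017453 rad.
Applying the spherical law of cosines for sides, sin φ₂ = sin φ₁ cos δ + cos φ₁ sin δ cos θ = -0.471901, so φ₂ = -28.16°.
Then Δλ = atan2(0.001957, 0.712000) = 0.002749 rad, from sin θ sin δ cos φ₁ over cos δ − sin φ₁ sin φ₂.
λ₂ = λ₁ + Δλ = -31.57°.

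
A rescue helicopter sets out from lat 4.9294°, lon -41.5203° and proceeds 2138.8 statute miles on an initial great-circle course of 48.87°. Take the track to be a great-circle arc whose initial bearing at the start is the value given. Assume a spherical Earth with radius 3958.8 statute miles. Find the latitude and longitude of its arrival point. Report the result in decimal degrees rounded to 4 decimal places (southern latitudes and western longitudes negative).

The arc subtends δ = 2138.8/3958.8 = 0.540265 rad at the centre.
Converting: φ₁ = 0.086034 rad, θ = 0.852942 rad.
Destination latitude: φ₂ = arcsin( sin φ₁ cos δ + cos φ₁ sin δ cos θ ) = arcsin(0.410771) = 24.2533°.
For the longitude increment, Δλ = atan2( sin θ sin δ cos φ₁, cos δ − sin φ₁ sin φ₂ ) = atan2(0.385995, 0.822276) = 25.1464°.
Hence λ₂ = -41.5203° + 25.1464° = -16.3739°.

latitude 24.2533°, longitude -16.3739°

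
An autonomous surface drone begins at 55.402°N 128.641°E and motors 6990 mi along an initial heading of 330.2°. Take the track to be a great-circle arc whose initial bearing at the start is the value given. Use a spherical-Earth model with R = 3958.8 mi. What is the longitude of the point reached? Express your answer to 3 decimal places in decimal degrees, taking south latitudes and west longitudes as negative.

The arc subtends δ = 6990/3958.8 = 1.765687 rad at the centre.
Converting: φ₁ = 0.966947 rad, θ = 5.763077 rad.
sin φ₂ = sin φ₁ cos δ + cos φ₁ sin δ cos θ = (0.823156)(-0.193659) + (0.567815)(0.981069)(0.867765) = 0.323991
φ₂ = asin(0.323991) = 0.329945 rad = 18.904°.
For the longitude increment, Δλ = atan2( sin θ sin δ cos φ₁, cos δ − sin φ₁ sin φ₂ ) = atan2(-0.276847, -0.460354) = -148.978°.
λ₂ = λ₁ + Δλ = -20.337°.

longitude -20.337°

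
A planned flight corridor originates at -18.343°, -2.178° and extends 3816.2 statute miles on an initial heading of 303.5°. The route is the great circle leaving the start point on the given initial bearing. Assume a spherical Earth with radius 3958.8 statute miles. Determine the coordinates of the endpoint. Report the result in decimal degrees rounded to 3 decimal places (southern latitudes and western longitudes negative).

latitude 14.531°, longitude -47.222°

The arc subtends δ = 3816.2/3958.8 = 0.963979 rad at the centre.
Start latitude φ₁ = -0.320146 rad; initial bearing θ = 5.297074 rad.
Destination latitude: φ₂ = arcsin( sin φ₁ cos δ + cos φ₁ sin δ cos θ ) = arcsin(0.250898) = 14.531°.
Δλ = atan2( sin θ sin δ cos φ₁ , cos δ − sin φ₁ sin φ₂ ) = atan2(-0.650204, 0.649215) = -0.786159 rad = -45.044°.
λ₂ = λ₁ + Δλ = -47.222°.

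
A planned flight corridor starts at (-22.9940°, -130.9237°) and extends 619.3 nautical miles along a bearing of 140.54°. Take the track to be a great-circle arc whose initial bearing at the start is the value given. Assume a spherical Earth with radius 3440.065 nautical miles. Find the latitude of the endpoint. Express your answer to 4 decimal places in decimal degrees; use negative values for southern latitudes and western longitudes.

latitude -30.7692°

Central angle δ = d/R = 0.180026 rad.
Start latitude φ₁ = -0.401321 rad; initial bearing θ = 2.452886 rad.
sin φ₂ = sin φ₁ cos δ + cos φ₁ sin δ cos θ = (-0.390635)(0.983839) + (0.920546)(0.179055)(-0.772068) = -0.511580
φ₂ = asin(-0.511580) = -0.537023 rad = -30.7692°.
Δλ = atan2( sin θ sin δ cos φ₁ , cos δ − sin φ₁ sin φ₂ ) = atan2(0.104755, 0.783998) = 0.132829 rad = 7.6106°.
λ₂ = λ₁ + Δλ = -123.3131°.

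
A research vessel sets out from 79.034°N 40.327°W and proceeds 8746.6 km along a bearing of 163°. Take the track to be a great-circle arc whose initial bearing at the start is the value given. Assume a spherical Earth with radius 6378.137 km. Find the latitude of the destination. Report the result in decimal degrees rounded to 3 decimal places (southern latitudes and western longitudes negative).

δ = 8746.6/6378.137 = 1.371341 rad (78.5720°).
Start latitude φ₁ = 1.379404 rad; initial bearing θ = 2.844887 rad.
Applying the spherical law of cosines for sides, sin φ₂ = sin φ₁ cos δ + cos φ₁ sin δ cos θ = 0.016210, so φ₂ = 0.929°.
Δλ = atan2( sin θ sin δ cos φ₁ , cos δ − sin φ₁ sin φ₂ ) = atan2(0.054514, 0.182222) = 0.290690 rad = 16.655°.
λ₂ = -40.327° + 16.655° = -23.672°.

latitude 0.929°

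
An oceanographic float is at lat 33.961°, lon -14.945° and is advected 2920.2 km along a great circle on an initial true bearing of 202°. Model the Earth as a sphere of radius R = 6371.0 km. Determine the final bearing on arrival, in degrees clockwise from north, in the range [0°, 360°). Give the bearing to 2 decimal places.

final bearing 198.35°

δ = 2920.2/6371 = 0.458358 rad (26.2620°).
Converting: φ₁ = 0.592731 rad, θ = 3.525565 rad.
sin φ₂ = sin φ₁ cos δ + cos φ₁ sin δ cos θ = (0.558628)(0.896780) + (0.829418)(0.442476)(-0.927184) = 0.160692
φ₂ = asin(0.160692) = 0.161392 rad = 9.247°.
For the longitude increment, Δλ = atan2( sin θ sin δ cos φ₁, cos δ − sin φ₁ sin φ₂ ) = atan2(-0.137480, 0.807013) = -9.668°.
λ₂ = λ₁ + Δλ = -24.613°.
The forward bearing on arrival equals the back-azimuth from the destination plus 180°.
Back-azimuth from P₂ (9.25°, -24.61°) to P₁ (33.96°, -14.95°), with Δλ' = λ₁ − λ₂ = 9.67°: atan2( sin Δλ' cos φ₁ , cos φ₂ sin φ₁ − sin φ₂ cos φ₁ cos Δλ' ) = 18.35°.
Final bearing = (18.35° + 180°) mod 360° = 198.35°.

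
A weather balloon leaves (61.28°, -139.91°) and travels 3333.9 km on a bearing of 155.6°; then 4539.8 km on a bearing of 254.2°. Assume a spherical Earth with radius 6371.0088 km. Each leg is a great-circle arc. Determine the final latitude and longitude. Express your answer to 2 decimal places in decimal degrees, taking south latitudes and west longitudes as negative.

Apply the spherical direct solution leg by leg, carrying full precision between legs.
Leg 1: from (61.28°, -139.91°), δ = 3333.9/6371.0088 = 0.523292 rad, θ = 155.6° → φ = 32.75°, λ = -125.70°.
Leg 2: from (32.75°, -125.70°), δ = 4539.8/6371.0088 = 0.712572 rad, θ = 254.2° → φ = 15.05°, λ = -166.35°.

latitude 15.05°, longitude -166.35°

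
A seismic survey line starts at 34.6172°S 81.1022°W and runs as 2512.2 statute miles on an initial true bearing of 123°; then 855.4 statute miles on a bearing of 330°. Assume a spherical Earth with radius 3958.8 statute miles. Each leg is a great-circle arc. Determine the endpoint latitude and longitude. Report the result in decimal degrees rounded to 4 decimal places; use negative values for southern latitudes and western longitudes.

latitude -35.3219°, longitude -42.6028°

Apply the spherical direct solution leg by leg, carrying full precision between legs.
Leg 1: from (-34.6172°, -81.1022°), δ = 2512.2/3958.8 = 0.634586 rad, θ = 123° → φ = -46.3208°, λ = -35.0532°.
Leg 2: from (-46.3208°, -35.0532°), δ = 855.4/3958.8 = 0.216076 rad, θ = 330° → φ = -35.3219°, λ = -42.6028°.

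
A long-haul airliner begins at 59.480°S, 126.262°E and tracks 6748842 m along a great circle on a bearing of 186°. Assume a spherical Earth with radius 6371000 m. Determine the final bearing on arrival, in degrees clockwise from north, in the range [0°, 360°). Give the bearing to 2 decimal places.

The arc subtends δ = 6748842/6371000 = 1.059307 rad at the centre.
Converting: φ₁ = -1.038122 rad, θ = 3.246312 rad.
Applying the spherical law of cosines for sides, sin φ₂ = sin φ₁ cos δ + cos φ₁ sin δ cos θ = -0.862079, so φ₂ = -59.551°.
Δλ = atan2( sin θ sin δ cos φ₁ , cos δ − sin φ₁ sin φ₂ ) = atan2(-0.046290, -0.253163) = -2.960744 rad = -169.638°.
Hence λ₂ = 126.262° + -169.638° = -43.376°.
The forward bearing on arrival equals the back-azimuth from the destination plus 180°.
Back-azimuth from P₂ (-59.55°, -43.38°) to P₁ (-59.48°, 126.26°), with Δλ' = λ₁ − λ₂ = 169.64°: atan2( sin Δλ' cos φ₁ , cos φ₂ sin φ₁ − sin φ₂ cos φ₁ cos Δλ' ) = 173.99°.
Final bearing = (173.99° + 180°) mod 360° = 353.99°.

final bearing 353.99°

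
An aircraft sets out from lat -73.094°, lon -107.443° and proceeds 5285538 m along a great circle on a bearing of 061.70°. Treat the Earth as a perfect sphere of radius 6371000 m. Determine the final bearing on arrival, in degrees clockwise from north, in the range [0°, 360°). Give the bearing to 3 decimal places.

final bearing 17.771°

The arc subtends δ = 5285538/6371000 = 0.829625 rad at the centre.
Start latitude φ₁ = -1.275731 rad; initial bearing θ = 1.076868 rad.
Applying the spherical law of cosines for sides, sin φ₂ = sin φ₁ cos δ + cos φ₁ sin δ cos θ = -0.544274, so φ₂ = -32.975°.
Then Δλ = atan2(0.188879, 0.154400) = 0.885500 rad, from sin θ sin δ cos φ₁ over cos δ − sin φ₁ sin φ₂.
Hence λ₂ = -107.443° + 50.735° = -56.708°.
The forward bearing on arrival equals the back-azimuth from the destination plus 180°.
Back-azimuth from P₂ (-32.975°, -56.708°) to P₁ (-73.094°, -107.443°), with Δλ' = λ₁ − λ₂ = -50.735°: atan2( sin Δλ' cos φ₁ , cos φ₂ sin φ₁ − sin φ₂ cos φ₁ cos Δλ' ) = 197.771°.
Final bearing = (197.771° + 180°) mod 360° = 17.771°.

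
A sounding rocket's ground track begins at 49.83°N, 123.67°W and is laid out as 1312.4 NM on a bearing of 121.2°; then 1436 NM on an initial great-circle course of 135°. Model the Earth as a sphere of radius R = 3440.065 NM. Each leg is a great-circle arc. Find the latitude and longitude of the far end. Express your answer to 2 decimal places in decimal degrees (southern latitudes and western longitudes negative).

Apply the spherical direct solution leg by leg, carrying full precision between legs.
Leg 1: from (49.83°, -123.67°), δ = 1312.4/3440.065 = 0.381504 rad, θ = 121.2° → φ = 35.79°, λ = -100.55°.
Leg 2: from (35.79°, -100.55°), δ = 1436/3440.065 = 0.417434 rad, θ = 135° → φ = 17.58°, λ = -83.05°.

latitude 17.58°, longitude -83.05°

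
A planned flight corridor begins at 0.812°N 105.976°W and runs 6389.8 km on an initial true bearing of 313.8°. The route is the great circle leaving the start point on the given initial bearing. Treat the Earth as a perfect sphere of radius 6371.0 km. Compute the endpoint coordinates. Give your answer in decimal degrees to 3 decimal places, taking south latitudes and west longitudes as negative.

latitude 36.234°, longitude -154.947°

Angular distance δ = d/R = 6389.8 / 6371 = 1.002951 rad.
Converting: φ₁ = 0.014172 rad, θ = 5.476843 rad.
Applying the spherical law of cosines for sides, sin φ₂ = sin φ₁ cos δ + cos φ₁ sin δ cos θ = 0.591083, so φ₂ = 36.234°.
Then Δλ = atan2(-0.608427, 0.529440) = -0.854704 rad, from sin θ sin δ cos φ₁ over cos δ − sin φ₁ sin φ₂.
λ₂ = λ₁ + Δλ = -154.947°.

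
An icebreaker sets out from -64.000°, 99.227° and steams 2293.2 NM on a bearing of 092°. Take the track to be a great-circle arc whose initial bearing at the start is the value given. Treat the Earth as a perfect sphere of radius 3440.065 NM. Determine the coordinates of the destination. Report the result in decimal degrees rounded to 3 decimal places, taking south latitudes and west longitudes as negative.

latitude -45.712°, longitude 161.476°

Angular distance δ = d/R = 2293.2 / 3440.065 = 0.666615 rad.
Converting: φ₁ = -1.117011 rad, θ = 1.605703 rad.
Applying the spherical law of cosines for sides, sin φ₂ = sin φ₁ cos δ + cos φ₁ sin δ cos θ = -0.715839, so φ₂ = -45.712°.
Then Δλ = atan2(0.270893, 0.142527) = 1.086457 rad, from sin θ sin δ cos φ₁ over cos δ − sin φ₁ sin φ₂.
λ₂ = 99.227° + 62.249° = 161.476°.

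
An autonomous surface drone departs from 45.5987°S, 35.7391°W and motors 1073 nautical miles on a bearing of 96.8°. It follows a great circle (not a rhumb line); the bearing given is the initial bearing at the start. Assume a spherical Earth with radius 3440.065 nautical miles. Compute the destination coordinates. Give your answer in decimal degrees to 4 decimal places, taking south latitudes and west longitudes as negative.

δ = 1073/3440.065 = 0.311913 rad (17.8713°).
Start latitude φ₁ = -0.795847 rad; initial bearing θ = 1.689479 rad.
Applying the spherical law of cosines for sides, sin φ₂ = sin φ₁ cos δ + cos φ₁ sin δ cos θ = -0.705406, so φ₂ = -44.8624°.
Δλ = atan2( sin θ sin δ cos φ₁ , cos δ − sin φ₁ sin φ₂ ) = atan2(0.213207, 0.447766) = 0.444392 rad = 25.4618°.
Hence λ₂ = -35.7391° + 25.4618° = -10.2773°.

latitude -44.8624°, longitude -10.2773°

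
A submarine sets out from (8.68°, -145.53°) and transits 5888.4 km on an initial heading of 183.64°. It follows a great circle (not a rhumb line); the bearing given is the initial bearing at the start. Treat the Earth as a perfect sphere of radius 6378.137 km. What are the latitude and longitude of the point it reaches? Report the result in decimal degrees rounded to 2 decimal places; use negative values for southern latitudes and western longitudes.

δ = 5888.4/6378.137 = 0.923216 rad (52.8964°).
Start latitude φ₁ = 0.151495 rad; initial bearing θ = 3.205123 rad.
Destination latitude: φ₂ = arcsin( sin φ₁ cos δ + cos φ₁ sin δ cos θ ) = arcsin(-0.695780) = -44.09°.
Then Δλ = atan2(-0.050054, 0.708262) = -0.070554 rad, from sin θ sin δ cos φ₁ over cos δ − sin φ₁ sin φ₂.
λ₂ = λ₁ + Δλ = -149.57°.

latitude -44.09°, longitude -149.57°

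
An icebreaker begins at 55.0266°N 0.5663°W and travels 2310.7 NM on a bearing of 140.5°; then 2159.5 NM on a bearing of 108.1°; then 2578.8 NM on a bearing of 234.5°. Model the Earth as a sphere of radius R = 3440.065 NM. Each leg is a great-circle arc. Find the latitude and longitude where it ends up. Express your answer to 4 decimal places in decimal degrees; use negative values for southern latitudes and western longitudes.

latitude -17.4492°, longitude 23.3033°

Apply the spherical direct solution leg by leg, carrying full precision between legs.
Leg 1: from (55.0266°, -0.5663°), δ = 2310.7/3440.065 = 0.671702 rad, θ = 140.5° → φ = 21.4792°, λ = 24.6088°.
Leg 2: from (21.4792°, 24.6088°), δ = 2159.5/3440.065 = 0.627750 rad, θ = 108.1° → φ = 7.2708°, λ = 58.8576°.
Leg 3: from (7.2708°, 58.8576°), δ = 2578.8/3440.065 = 0.749637 rad, θ = 234.5° → φ = -17.4492°, λ = 23.3033°.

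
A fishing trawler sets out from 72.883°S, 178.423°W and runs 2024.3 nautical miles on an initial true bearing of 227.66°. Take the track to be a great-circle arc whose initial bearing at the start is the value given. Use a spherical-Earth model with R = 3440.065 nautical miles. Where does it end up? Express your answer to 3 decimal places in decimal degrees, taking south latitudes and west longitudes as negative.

latitude -64.822°, longitude 76.246°

The arc subtends δ = 2024.3/3440.065 = 0.588448 rad at the centre.
Start latitude φ₁ = -1.272048 rad; initial bearing θ = 3.973417 rad.
Applying the spherical law of cosines for sides, sin φ₂ = sin φ₁ cos δ + cos φ₁ sin δ cos θ = -0.904994, so φ₂ = -64.822°.
Δλ = atan2( sin θ sin δ cos φ₁ , cos δ − sin φ₁ sin φ₂ ) = atan2(-0.120757, -0.033105) = -1.838365 rad = -105.331°.
λ₂ = -178.423° + -105.331° = -283.754°, normalized to (−180°, 180°] → 76.246°.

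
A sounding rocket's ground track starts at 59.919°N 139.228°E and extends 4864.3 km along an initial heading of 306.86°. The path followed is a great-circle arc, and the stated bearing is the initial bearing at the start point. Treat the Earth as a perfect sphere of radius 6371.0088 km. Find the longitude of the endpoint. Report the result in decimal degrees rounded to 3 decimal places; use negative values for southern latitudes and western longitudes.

The arc subtends δ = 4864.3/6371.0088 = 0.763505 rad at the centre.
Converting: φ₁ = 1.045784 rad, θ = 5.355717 rad.
Applying the spherical law of cosines for sides, sin φ₂ = sin φ₁ cos δ + cos φ₁ sin δ cos θ = 0.833017, so φ₂ = 56.410°.
Δλ = atan2( sin θ sin δ cos φ₁ , cos δ − sin φ₁ sin φ₂ ) = atan2(-0.277296, 0.001592) = -1.565055 rad = -89.671°.
λ₂ = 139.228° + -89.671° = 49.557°.

longitude 49.557°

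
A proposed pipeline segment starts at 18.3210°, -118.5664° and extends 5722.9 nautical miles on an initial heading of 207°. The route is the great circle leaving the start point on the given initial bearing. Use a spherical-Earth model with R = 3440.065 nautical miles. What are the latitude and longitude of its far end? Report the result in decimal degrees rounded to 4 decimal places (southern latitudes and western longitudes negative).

latitude -60.6139°, longitude 174.3283°

Angular distance δ = d/R = 5722.9 / 3440.065 = 1.663602 rad.
With φ₁ = 18.3210° = 0.319762 rad and θ = 207° = 3.612832 rad:
Destination latitude: φ₂ = arcsin( sin φ₁ cos δ + cos φ₁ sin δ cos θ ) = arcsin(-0.871333) = -60.6139°.
Δλ = atan2( sin θ sin δ cos φ₁ , cos δ − sin φ₁ sin φ₂ ) = atan2(-0.429123, 0.181222) = -1.171208 rad = -67.1053°.
λ₂ = -118.5664° + -67.1053° = -185.6717°, normalized to (−180°, 180°] → 174.3283°.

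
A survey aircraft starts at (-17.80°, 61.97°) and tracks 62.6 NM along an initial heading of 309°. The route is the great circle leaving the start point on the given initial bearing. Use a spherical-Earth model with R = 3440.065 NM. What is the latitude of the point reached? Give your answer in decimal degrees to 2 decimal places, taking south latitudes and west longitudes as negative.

latitude -17.14°

δ = 62.6/3440.065 = 0.018197 rad (1.0426°).
Start latitude φ₁ = -0.310669 rad; initial bearing θ = 5.393067 rad.
sin φ₂ = sin φ₁ cos δ + cos φ₁ sin δ cos θ = (-0.305695)(0.999834) + (0.952129)(0.018196)(0.629320) = -0.294742
φ₂ = asin(-0.294742) = -0.299185 rad = -17.14°.
Δλ = atan2( sin θ sin δ cos φ₁ , cos δ − sin φ₁ sin φ₂ ) = atan2(-0.013464, 0.909733) = -0.014799 rad = -0.85°.
Hence λ₂ = 61.97° + -0.85° = 61.12°.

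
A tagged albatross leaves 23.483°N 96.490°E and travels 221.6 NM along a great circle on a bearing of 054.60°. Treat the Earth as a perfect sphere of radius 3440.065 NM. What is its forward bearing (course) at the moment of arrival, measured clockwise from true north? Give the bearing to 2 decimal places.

final bearing 55.99°

Angular distance δ = d/R = 221.6 / 3440.065 = 0.064417 rad.
Start latitude φ₁ = 0.409856 rad; initial bearing θ = 0.952950 rad.
Applying the spherical law of cosines for sides, sin φ₂ = sin φ₁ cos δ + cos φ₁ sin δ cos θ = 0.431852, so φ₂ = 25.585°.
For the longitude increment, Δλ = atan2( sin θ sin δ cos φ₁, cos δ − sin φ₁ sin φ₂ ) = atan2(0.048126, 0.825843) = 3.335°.
λ₂ = 96.490° + 3.335° = 99.825°.
The forward bearing on arrival equals the back-azimuth from the destination plus 180°.
Back-azimuth from P₂ (25.59°, 99.83°) to P₁ (23.48°, 96.49°), with Δλ' = λ₁ − λ₂ = -3.34°: atan2( sin Δλ' cos φ₁ , cos φ₂ sin φ₁ − sin φ₂ cos φ₁ cos Δλ' ) = 235.99°.
Final bearing = (235.99° + 180°) mod 360° = 55.99°.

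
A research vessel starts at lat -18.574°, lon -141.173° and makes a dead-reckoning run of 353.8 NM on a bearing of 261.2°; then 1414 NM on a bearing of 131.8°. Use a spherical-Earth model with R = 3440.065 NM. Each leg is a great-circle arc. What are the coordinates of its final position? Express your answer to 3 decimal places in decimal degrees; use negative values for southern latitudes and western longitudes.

Apply the spherical direct solution leg by leg, carrying full precision between legs.
Leg 1: from (-18.574°, -141.173°), δ = 353.8/3440.065 = 0.102847 rad, θ = 261.2° → φ = -19.374°, λ = -147.347°.
Leg 2: from (-19.374°, -147.347°), δ = 1414/3440.065 = 0.411039 rad, θ = 131.8° → φ = -33.734°, λ = -126.359°.

latitude -33.734°, longitude -126.359°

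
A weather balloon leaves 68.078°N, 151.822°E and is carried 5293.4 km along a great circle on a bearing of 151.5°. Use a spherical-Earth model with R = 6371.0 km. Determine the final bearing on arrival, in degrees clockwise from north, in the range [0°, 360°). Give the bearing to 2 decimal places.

Angular distance δ = d/R = 5293.4 / 6371 = 0.830859 rad.
With φ₁ = 68.078° = 1.188185 rad and θ = 151.5° = 2.644174 rad:
Destination latitude: φ₂ = arcsin( sin φ₁ cos δ + cos φ₁ sin δ cos θ ) = arcsin(0.383183) = 22.531°.
Then Δλ = atan2(0.131561, 0.318765) = 0.391425 rad, from sin θ sin δ cos φ₁ over cos δ − sin φ₁ sin φ₂.
λ₂ = λ₁ + Δλ = 174.249°.
The forward bearing on arrival equals the back-azimuth from the destination plus 180°.
Back-azimuth from P₂ (22.53°, 174.25°) to P₁ (68.08°, 151.82°), with Δλ' = λ₁ − λ₂ = -22.43°: atan2( sin Δλ' cos φ₁ , cos φ₂ sin φ₁ − sin φ₂ cos φ₁ cos Δλ' ) = 348.88°.
Final bearing = (348.88° + 180°) mod 360° = 168.88°.

final bearing 168.88°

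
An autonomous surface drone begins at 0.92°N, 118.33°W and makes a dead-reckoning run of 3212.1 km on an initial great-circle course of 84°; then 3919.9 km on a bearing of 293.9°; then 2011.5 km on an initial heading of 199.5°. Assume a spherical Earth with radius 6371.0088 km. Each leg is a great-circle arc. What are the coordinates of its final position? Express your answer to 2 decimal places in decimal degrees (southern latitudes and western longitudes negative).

Apply the spherical direct solution leg by leg, carrying full precision between legs.
Leg 1: from (0.92°, -118.33°), δ = 3212.1/6371.0088 = 0.504174 rad, θ = 84° → φ = 3.70°, λ = -89.55°.
Leg 2: from (3.70°, -89.55°), δ = 3919.9/6371.0088 = 0.615271 rad, θ = 293.9° → φ = 16.62°, λ = -122.97°.
Leg 3: from (16.62°, -122.97°), δ = 2011.5/6371.0088 = 0.315727 rad, θ = 199.5° → φ = -0.49°, λ = -128.92°.

latitude -0.49°, longitude -128.92°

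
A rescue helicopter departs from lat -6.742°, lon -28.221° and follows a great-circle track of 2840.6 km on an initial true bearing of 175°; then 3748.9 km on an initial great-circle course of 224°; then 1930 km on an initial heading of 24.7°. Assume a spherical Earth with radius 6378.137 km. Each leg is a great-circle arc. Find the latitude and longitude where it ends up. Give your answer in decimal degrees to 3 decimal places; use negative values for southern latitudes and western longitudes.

latitude -35.159°, longitude -54.958°

Apply the spherical direct solution leg by leg, carrying full precision between legs.
Leg 1: from (-6.742°, -28.221°), δ = 2840.6/6378.137 = 0.445365 rad, θ = 175° → φ = -32.149°, λ = -25.679°.
Leg 2: from (-32.149°, -25.679°), δ = 3748.9/6378.137 = 0.587774 rad, θ = 224° → φ = -51.310°, λ = -63.719°.
Leg 3: from (-51.310°, -63.719°), δ = 1930/6378.137 = 0.302596 rad, θ = 24.7° → φ = -35.159°, λ = -54.958°.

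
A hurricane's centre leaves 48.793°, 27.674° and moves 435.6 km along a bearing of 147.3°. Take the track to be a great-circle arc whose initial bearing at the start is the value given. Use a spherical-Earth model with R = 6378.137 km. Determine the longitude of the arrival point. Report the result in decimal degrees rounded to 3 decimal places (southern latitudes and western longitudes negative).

Central angle δ = d/R = 0.068296 rad.
With φ₁ = 48.793° = 0.851599 rad and θ = 147.3° = 2.570870 rad:
sin φ₂ = sin φ₁ cos δ + cos φ₁ sin δ cos θ = (0.752334)(0.997669) + (0.658781)(0.068243)(-0.841511) = 0.712749
φ₂ = asin(0.712749) = 0.793409 rad = 45.459°.
Δλ = atan2( sin θ sin δ cos φ₁ , cos δ − sin φ₁ sin φ₂ ) = atan2(0.024288, 0.461443) = 0.052585 rad = 3.013°.
λ₂ = 27.674° + 3.013° = 30.687°.

longitude 30.687°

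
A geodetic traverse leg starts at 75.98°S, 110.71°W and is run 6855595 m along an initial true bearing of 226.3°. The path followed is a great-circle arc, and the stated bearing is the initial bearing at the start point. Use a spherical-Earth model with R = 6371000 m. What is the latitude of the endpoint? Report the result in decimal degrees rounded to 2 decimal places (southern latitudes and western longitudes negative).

latitude -37.44°

Angular distance δ = d/R = 6855595 / 6371000 = 1.076063 rad.
Converting: φ₁ = -1.326101 rad, θ = 3.949680 rad.
Destination latitude: φ₂ = arcsin( sin φ₁ cos δ + cos φ₁ sin δ cos θ ) = arcsin(-0.607958) = -37.44°.
Then Δλ = atan2(-0.154146, -0.115051) = -2.211975 rad, from sin θ sin δ cos φ₁ over cos δ − sin φ₁ sin φ₂.
λ₂ = -110.71° + -126.74° = -237.45°, normalized to (−180°, 180°] → 122.55°.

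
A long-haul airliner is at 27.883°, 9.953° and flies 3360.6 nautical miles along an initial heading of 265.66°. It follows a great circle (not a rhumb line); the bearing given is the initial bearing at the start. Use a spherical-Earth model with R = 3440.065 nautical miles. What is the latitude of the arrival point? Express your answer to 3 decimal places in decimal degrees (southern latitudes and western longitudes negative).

Central angle δ = d/R = 0.976900 rad.
Converting: φ₁ = 0.486650 rad, θ = 4.636642 rad.
Destination latitude: φ₂ = arcsin( sin φ₁ cos δ + cos φ₁ sin δ cos θ ) = arcsin(0.206268) = 11.904°.
Then Δλ = atan2(-0.730450, 0.463129) = -1.005728 rad, from sin θ sin δ cos φ₁ over cos δ − sin φ₁ sin φ₂.
Hence λ₂ = 9.953° + -57.624° = -47.671°.

latitude 11.904°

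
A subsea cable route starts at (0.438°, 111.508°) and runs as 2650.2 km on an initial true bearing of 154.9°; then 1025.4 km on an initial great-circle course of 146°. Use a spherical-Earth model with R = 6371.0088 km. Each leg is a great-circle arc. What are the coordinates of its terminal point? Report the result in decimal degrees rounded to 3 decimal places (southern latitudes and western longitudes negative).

latitude -28.574°, longitude 127.947°

Apply the spherical direct solution leg by leg, carrying full precision between legs.
Leg 1: from (0.438°, 111.508°), δ = 2650.2/6371.0088 = 0.415978 rad, θ = 154.9° → φ = -21.034°, λ = 122.090°.
Leg 2: from (-21.034°, 122.090°), δ = 1025.4/6371.0088 = 0.160948 rad, θ = 146° → φ = -28.574°, λ = 127.947°.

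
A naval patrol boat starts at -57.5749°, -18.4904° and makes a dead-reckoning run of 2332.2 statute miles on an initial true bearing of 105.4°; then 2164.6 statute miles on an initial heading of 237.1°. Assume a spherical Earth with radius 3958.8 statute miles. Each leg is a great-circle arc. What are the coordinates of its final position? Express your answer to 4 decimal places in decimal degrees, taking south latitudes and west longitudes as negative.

latitude -57.5086°, longitude -13.8020°

Apply the spherical direct solution leg by leg, carrying full precision between legs.
Leg 1: from (-57.5749°, -18.4904°), δ = 2332.2/3958.8 = 0.589118 rad, θ = 105.4° → φ = -51.3450°, λ = 40.5571°.
Leg 2: from (-51.3450°, 40.5571°), δ = 2164.6/3958.8 = 0.546782 rad, θ = 237.1° → φ = -57.5086°, λ = -13.8020°.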